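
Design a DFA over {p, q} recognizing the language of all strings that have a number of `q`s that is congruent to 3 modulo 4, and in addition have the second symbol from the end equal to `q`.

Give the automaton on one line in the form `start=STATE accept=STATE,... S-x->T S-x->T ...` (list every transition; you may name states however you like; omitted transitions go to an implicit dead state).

Build one automaton per condition and run them in lockstep. The first has 4 states tracking the count of `q`s modulo 4; the second has 7 states tracking the last 2 symbols read. A product state is a pair (one from each), accepting exactly when both do. After merging equivalent states the machine shrinks.
With 8 states:
        p   q  
>  S0   S0  S1 
   S1   S1  S2 
   S2   S3  S4 
   S3   S3  S5 
 * S4   S6  S0 
   S5   S6  S0 
 * S6   S7  S0 
   S7   S7  S0 
(> = start, * = accepting)

start=S0 accept=S4,S6 S0-p->S0 S0-q->S1 S1-p->S1 S1-q->S2 S2-p->S3 S2-q->S4 S3-p->S3 S3-q->S5 S4-p->S6 S4-q->S0 S5-p->S6 S5-q->S0 S6-p->S7 S6-q->S0 S7-p->S7 S7-q->S0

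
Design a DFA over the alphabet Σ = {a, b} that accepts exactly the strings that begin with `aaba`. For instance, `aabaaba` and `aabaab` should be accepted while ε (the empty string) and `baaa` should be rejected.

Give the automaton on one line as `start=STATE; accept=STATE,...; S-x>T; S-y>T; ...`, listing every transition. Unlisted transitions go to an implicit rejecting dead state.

start=S0; accept=S4; S0-a>S1; S0-b>S5; S1-a>S2; S1-b>S5; S2-a>S5; S2-b>S3; S3-a>S4; S3-b>S5; S4-a>S4; S4-b>S4; S5-a>S5; S5-b>S5

Check the first 4 symbols one by one: S0 through S3 record how many have matched `aaba` so far; any wrong symbol goes to the dead state S5. After all 4 match we enter the accepting sink S4.
A 6-state machine:
        a   b  
>  S0   S1  S5 
   S1   S2  S5 
   S2   S5  S3 
   S3   S4  S5 
 * S4   S4  S4 
   S5   S5  S5 
(> = start, * = accepting)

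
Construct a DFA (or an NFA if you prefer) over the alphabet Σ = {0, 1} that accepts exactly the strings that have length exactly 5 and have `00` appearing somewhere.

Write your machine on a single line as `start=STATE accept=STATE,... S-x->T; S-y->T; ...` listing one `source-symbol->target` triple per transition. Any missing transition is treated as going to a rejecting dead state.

start=A; accept=M; A-0->B; A-1->C; B-0->D; B-1->E; C-0->F; C-1->E; D-0->G; D-1->G; E-0->H; E-1->I; F-0->G; F-1->I; G-0->J; G-1->J; H-0->J; H-1->K; I-0->L; I-1->K; J-0->M; J-1->M; K-0->K; K-1->K; L-0->M; L-1->K; M-0->K; M-1->K

Build one automaton per condition and run them in lockstep. One (7 states) tracks the input length, saturating at 6; the other (3 states) tracks whether and how much of `00` has been seen. Each combined state is a pair, one component from each; accept when both components accept. After merging equivalent states the machine shrinks.
       0  1 
>  A   B  C 
   B   D  E 
   C   F  E 
   D   G  G 
   E   H  I 
   F   G  I 
   G   J  J 
   H   J  K 
   I   L  K 
   J   M  M 
   K   K  K 
   L   M  K 
 * M   K  K 
(> = start, * = accepting)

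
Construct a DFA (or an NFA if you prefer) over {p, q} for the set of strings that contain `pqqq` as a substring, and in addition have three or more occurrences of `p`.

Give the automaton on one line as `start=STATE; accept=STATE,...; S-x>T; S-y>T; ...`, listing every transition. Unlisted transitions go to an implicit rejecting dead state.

Handle the two conditions separately and then intersect. The first has 5 states tracking whether and how much of `pqqq` has been seen; the second has 5 states tracking the count of `p`s, saturating at 4. A product state is a pair (one from each), accepting exactly when both do.
A 17-state machine:
          p    q  
>  s0     s1   s0 
   s1     s2   s3 
   s2     s4   s5 
   s3     s2   s6 
   s4     s7   s8 
   s5     s4   s9 
   s6     s2  s10 
   s7     s7  s11 
   s8     s7  s12 
   s9     s4  s13 
   s10   s13  s10 
   s11    s7  s14 
   s12    s7  s15 
   s13   s15  s13 
   s14    s7  s16 
 * s15   s16  s15 
 * s16   s16  s16 
(> = start, * = accepting)

start=s0; accept=s15,s16; s0-p>s1; s0-q>s0; s1-p>s2; s1-q>s3; s2-p>s4; s2-q>s5; s3-p>s2; s3-q>s6; s4-p>s7; s4-q>s8; s5-p>s4; s5-q>s9; s6-p>s2; s6-q>s10; s7-p>s7; s7-q>s11; s8-p>s7; s8-q>s12; s9-p>s4; s9-q>s13; s10-p>s13; s10-q>s10; s11-p>s7; s11-q>s14; s12-p>s7; s12-q>s15; s13-p>s15; s13-q>s13; s14-p>s7; s14-q>s16; s15-p>s16; s15-q>s15; s16-p>s16; s16-q>s16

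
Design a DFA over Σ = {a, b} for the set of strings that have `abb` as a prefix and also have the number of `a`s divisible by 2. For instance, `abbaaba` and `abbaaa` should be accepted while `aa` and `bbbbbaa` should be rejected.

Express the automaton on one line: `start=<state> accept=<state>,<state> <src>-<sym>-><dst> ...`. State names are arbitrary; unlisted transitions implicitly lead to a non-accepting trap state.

Build one automaton per condition and run them in lockstep. The first has 5 states tracking whether the input so far still matches the prefix `abb`; the second has 2 states tracking the count of `a`s modulo 2. A product state is a pair (one from each), accepting exactly when both do. Equivalent product states are then merged.
6 states suffice.
        a   b  
>  q0   q1  q2 
   q1   q2  q3 
   q2   q2  q2 
   q3   q2  q4 
   q4   q5  q4 
 * q5   q4  q5 
(> = start, * = accepting)

start=q0 accept=q5 q0-a->q1 q0-b->q2 q1-a->q2 q1-b->q3 q2-a->q2 q2-b->q2 q3-a->q2 q3-b->q4 q4-a->q5 q4-b->q4 q5-a->q4 q5-b->q5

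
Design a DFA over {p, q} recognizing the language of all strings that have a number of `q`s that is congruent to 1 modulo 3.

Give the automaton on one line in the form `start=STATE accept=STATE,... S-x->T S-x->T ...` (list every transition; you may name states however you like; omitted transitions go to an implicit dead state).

The only thing that matters is how many `q`s have appeared, reduced mod 3. Use one state per residue: s0 for 0, …, s2 for 2. Reading `q` moves to the next residue; anything else stays put. s1 is accepting.
With 3 states:
        p   q  
>  s0   s0  s1 
 * s1   s1  s2 
   s2   s2  s0 
(> = start, * = accepting)

start=s0 accept=s1 s0-p->s0 s0-q->s1 s1-p->s1 s1-q->s2 s2-p->s2 s2-q->s0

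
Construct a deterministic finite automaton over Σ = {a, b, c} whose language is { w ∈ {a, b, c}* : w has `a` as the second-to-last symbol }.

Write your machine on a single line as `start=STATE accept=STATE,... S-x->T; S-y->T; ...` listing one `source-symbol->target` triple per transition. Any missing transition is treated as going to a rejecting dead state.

A DFA must remember the last 2 symbols (since which symbol is second-to-last isn't known until the input ends). Use one state per possible window of the last ≤2 symbols; accept from those whose window starts with `a`.
13 states suffice.
          a    b    c  
>  q0     q1   q2   q3 
   q1     q4   q5   q6 
   q2     q7   q8   q9 
   q3    q10  q11  q12 
 * q4     q4   q5   q6 
 * q5     q7   q8   q9 
 * q6    q10  q11  q12 
   q7     q4   q5   q6 
   q8     q7   q8   q9 
   q9    q10  q11  q12 
   q10    q4   q5   q6 
   q11    q7   q8   q9 
   q12   q10  q11  q12 
(> = start, * = accepting)

start=q0; accept=q4,q5,q6; q0-a->q1; q0-b->q2; q0-c->q3; q1-a->q4; q1-b->q5; q1-c->q6; q2-a->q7; q2-b->q8; q2-c->q9; q3-a->q10; q3-b->q11; q3-c->q12; q4-a->q4; q4-b->q5; q4-c->q6; q5-a->q7; q5-b->q8; q5-c->q9; q6-a->q10; q6-b->q11; q6-c->q12; q7-a->q4; q7-b->q5; q7-c->q6; q8-a->q7; q8-b->q8; q8-c->q9; q9-a->q10; q9-b->q11; q9-c->q12; q10-a->q4; q10-b->q5; q10-c->q6; q11-a->q7; q11-b->q8; q11-c->q9; q12-a->q10; q12-b->q11; q12-c->q12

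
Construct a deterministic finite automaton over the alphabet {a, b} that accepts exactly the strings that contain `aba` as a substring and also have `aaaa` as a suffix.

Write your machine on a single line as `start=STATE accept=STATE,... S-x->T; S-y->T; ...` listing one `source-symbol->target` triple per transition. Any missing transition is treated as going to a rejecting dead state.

Handle the two conditions separately and then intersect. One (4 states) tracks whether and how much of `aba` has been seen; the other (5 states) tracks how much of the suffix `aaaa` has currently been matched. Each combined state is a pair, one component from each; accept when both components accept. Minimizing collapses redundant product states.
        a   b  
>  s0   s1  s0 
   s1   s1  s2 
   s2   s3  s0 
   s3   s4  s5 
   s4   s6  s5 
   s5   s3  s5 
   s6   s7  s5 
 * s7   s7  s5 
(> = start, * = accepting)

start=s0; accept=s7; s0-a->s1; s0-b->s0; s1-a->s1; s1-b->s2; s2-a->s3; s2-b->s0; s3-a->s4; s3-b->s5; s4-a->s6; s4-b->s5; s5-a->s3; s5-b->s5; s6-a->s7; s6-b->s5; s7-a->s7; s7-b->s5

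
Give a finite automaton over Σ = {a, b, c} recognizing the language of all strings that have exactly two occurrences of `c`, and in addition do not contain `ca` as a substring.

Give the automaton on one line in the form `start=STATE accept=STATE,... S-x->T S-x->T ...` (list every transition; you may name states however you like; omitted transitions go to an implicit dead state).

start=q0 accept=q4,q6 q0-a->q0 q0-b->q0 q0-c->q1 q1-a->q2 q1-b->q3 q1-c->q4 q2-a->q2 q2-b->q2 q2-c->q5 q3-a->q3 q3-b->q3 q3-c->q4 q4-a->q5 q4-b->q6 q4-c->q7 q5-a->q5 q5-b->q5 q5-c->q8 q6-a->q6 q6-b->q6 q6-c->q7 q7-a->q8 q7-b->q9 q7-c->q7 q8-a->q8 q8-b->q8 q8-c->q8 q9-a->q9 q9-b->q9 q9-c->q7

Run two small machines in parallel and take their product. One (4 states) tracks the count of `c`s, saturating at 3; the other (3 states) tracks partial matches of the forbidden pattern `ca`. Each combined state is a pair, one component from each; accept when both components accept.
With 10 states:
        a   b   c  
>  q0   q0  q0  q1 
   q1   q2  q3  q4 
   q2   q2  q2  q5 
   q3   q3  q3  q4 
 * q4   q5  q6  q7 
   q5   q5  q5  q8 
 * q6   q6  q6  q7 
   q7   q8  q9  q7 
   q8   q8  q8  q8 
   q9   q9  q9  q7 
(> = start, * = accepting)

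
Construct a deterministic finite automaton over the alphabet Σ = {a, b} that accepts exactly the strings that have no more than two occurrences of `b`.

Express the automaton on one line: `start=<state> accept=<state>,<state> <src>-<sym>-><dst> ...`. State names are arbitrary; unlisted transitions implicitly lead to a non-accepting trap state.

start=q0 accept=q0,q1,q2 q0-a->q0 q0-b->q1 q1-a->q1 q1-b->q2 q2-a->q2 q2-b->q3 q3-a->q3 q3-b->q3

Count `b`s, saturating at 3: states q0 through q2 mean 0 through 2 `b`s seen; q3 means more than 2. Each `b` increments (capped at q3); other symbols loop. Accept from {q0, q1, q2}.
        a   b  
>* q0   q0  q1 
 * q1   q1  q2 
 * q2   q2  q3 
   q3   q3  q3 
(> = start, * = accepting)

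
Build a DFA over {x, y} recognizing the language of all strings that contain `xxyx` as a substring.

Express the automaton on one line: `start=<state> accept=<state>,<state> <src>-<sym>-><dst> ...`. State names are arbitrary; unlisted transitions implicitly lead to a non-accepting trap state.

Track how much of `xxyx` has been matched so far: state S0 is no progress, S4 is the absorbing accept state reached once `xxyx` has occurred. Intermediate states record partial matches; on a mismatch, fall back to the longest reusable overlap.
        x   y  
>  S0   S1  S0 
   S1   S2  S0 
   S2   S2  S3 
   S3   S4  S0 
 * S4   S4  S4 
(> = start, * = accepting)

start=S0 accept=S4 S0-x->S1 S0-y->S0 S1-x->S2 S1-y->S0 S2-x->S2 S2-y->S3 S3-x->S4 S3-y->S0 S4-x->S4 S4-y->S4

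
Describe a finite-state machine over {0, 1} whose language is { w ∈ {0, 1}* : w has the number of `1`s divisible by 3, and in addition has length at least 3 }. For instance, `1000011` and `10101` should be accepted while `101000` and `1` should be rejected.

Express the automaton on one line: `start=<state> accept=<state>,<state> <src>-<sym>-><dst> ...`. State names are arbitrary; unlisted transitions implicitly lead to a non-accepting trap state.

start=s0 accept=s6,s9 s0-0->s1 s0-1->s2 s1-0->s3 s1-1->s4 s2-0->s4 s2-1->s5 s3-0->s6 s3-1->s7 s4-0->s7 s4-1->s8 s5-0->s8 s5-1->s6 s6-0->s9 s6-1->s10 s7-0->s10 s7-1->s11 s8-0->s11 s8-1->s9 s9-0->s9 s9-1->s10 s10-0->s10 s10-1->s11 s11-0->s11 s11-1->s9

Run two small machines in parallel and take their product. The first has 3 states tracking the count of `1`s modulo 3; the second has 5 states tracking the input length, saturating at 4. A product state is a pair (one from each), accepting exactly when both do.
A 12-state machine:
          0    1  
>  s0     s1   s2 
   s1     s3   s4 
   s2     s4   s5 
   s3     s6   s7 
   s4     s7   s8 
   s5     s8   s6 
 * s6     s9  s10 
   s7    s10  s11 
   s8    s11   s9 
 * s9     s9  s10 
   s10   s10  s11 
   s11   s11   s9 
(> = start, * = accepting)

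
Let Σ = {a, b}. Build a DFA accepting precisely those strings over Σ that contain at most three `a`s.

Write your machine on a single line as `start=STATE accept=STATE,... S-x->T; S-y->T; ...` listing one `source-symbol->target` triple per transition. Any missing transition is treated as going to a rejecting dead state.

Count `a`s, saturating at 4: states S0 through S3 mean 0 through 3 `a`s seen; S4 means more than 3. Each `a` increments (capped at S4); other symbols loop. Accept from {S0, S1, S2, S3}.
A 5-state machine:
        a   b  
>* S0   S1  S0 
 * S1   S2  S1 
 * S2   S3  S2 
 * S3   S4  S3 
   S4   S4  S4 
(> = start, * = accepting)

start=S0; accept=S0,S1,S2,S3; S0-a->S1; S0-b->S0; S1-a->S2; S1-b->S1; S2-a->S3; S2-b->S2; S3-a->S4; S3-b->S3; S4-a->S4; S4-b->S4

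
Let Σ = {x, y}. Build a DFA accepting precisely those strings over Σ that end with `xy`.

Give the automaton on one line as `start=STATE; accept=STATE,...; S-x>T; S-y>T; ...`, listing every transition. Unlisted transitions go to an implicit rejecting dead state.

start=A; accept=C; A-x>B; A-y>A; B-x>B; B-y>C; C-x>B; C-y>A

Let each state record the length of the longest suffix of the input read so far that is also a prefix of `xy`. B means the last symbol is `x`; C means the last 2 symbols are `xy`. Accept only at C, where the string currently ends in `xy`.
3 states suffice.
       x  y 
>  A   B  A 
   B   B  C 
 * C   B  A 
(> = start, * = accepting)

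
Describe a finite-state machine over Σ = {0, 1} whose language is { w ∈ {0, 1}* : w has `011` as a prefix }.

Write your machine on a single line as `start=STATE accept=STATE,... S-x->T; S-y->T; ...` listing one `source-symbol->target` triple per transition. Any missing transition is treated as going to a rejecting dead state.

Walk along `011` while the input agrees: from q0 take `0` to q1, and so on. Any deviation drops to the rejecting sink q4. Once q3 is reached the prefix is confirmed and every continuation is accepted.
With 5 states:
        0   1  
>  q0   q1  q4 
   q1   q4  q2 
   q2   q4  q3 
 * q3   q3  q3 
   q4   q4  q4 
(> = start, * = accepting)

start=q0; accept=q3; q0-0->q1; q0-1->q4; q1-0->q4; q1-1->q2; q2-0->q4; q2-1->q3; q3-0->q3; q3-1->q3; q4-0->q4; q4-1->q4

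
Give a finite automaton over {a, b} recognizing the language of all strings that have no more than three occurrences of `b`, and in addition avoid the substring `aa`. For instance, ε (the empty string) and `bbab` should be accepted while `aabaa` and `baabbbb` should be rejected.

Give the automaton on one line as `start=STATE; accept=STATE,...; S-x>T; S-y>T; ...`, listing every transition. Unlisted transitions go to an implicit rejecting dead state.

Handle the two conditions separately and then intersect. One (5 states) tracks the count of `b`s, saturating at 4; the other (3 states) tracks partial matches of the forbidden pattern `aa`. Each combined state is a pair, one component from each; accept when both components accept.
With 15 states:
          a    b  
>* S0     S1   S2 
 * S1     S3   S2 
 * S2     S4   S5 
   S3     S3   S6 
 * S4     S6   S5 
 * S5     S7   S8 
   S6     S6   S9 
 * S7     S9   S8 
 * S8    S10  S11 
   S9     S9  S12 
 * S10   S12  S11 
   S11   S13  S11 
   S12   S12  S14 
   S13   S14  S11 
   S14   S14  S14 
(> = start, * = accepting)

start=S0; accept=S0,S1,S2,S4,S5,S7,S8,S10; S0-a>S1; S0-b>S2; S1-a>S3; S1-b>S2; S2-a>S4; S2-b>S5; S3-a>S3; S3-b>S6; S4-a>S6; S4-b>S5; S5-a>S7; S5-b>S8; S6-a>S6; S6-b>S9; S7-a>S9; S7-b>S8; S8-a>S10; S8-b>S11; S9-a>S9; S9-b>S12; S10-a>S12; S10-b>S11; S11-a>S13; S11-b>S11; S12-a>S12; S12-b>S14; S13-a>S14; S13-b>S11; S14-a>S14; S14-b>S14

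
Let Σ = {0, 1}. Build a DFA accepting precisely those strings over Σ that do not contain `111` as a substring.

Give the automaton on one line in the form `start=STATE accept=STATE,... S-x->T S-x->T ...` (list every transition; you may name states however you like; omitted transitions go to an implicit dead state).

start=s0 accept=s0,s1,s2 s0-0->s0 s0-1->s1 s1-0->s0 s1-1->s2 s2-0->s0 s2-1->s3 s3-0->s3 s3-1->s3

This is the complement of 'contains `111`'. Use the same substring-matching states — s0 through s3 holding how much of `111` has just been matched — but flip the accepting set: everything except the trap s3 accepts.
With 4 states:
        0   1  
>* s0   s0  s1 
 * s1   s0  s2 
 * s2   s0  s3 
   s3   s3  s3 
(> = start, * = accepting)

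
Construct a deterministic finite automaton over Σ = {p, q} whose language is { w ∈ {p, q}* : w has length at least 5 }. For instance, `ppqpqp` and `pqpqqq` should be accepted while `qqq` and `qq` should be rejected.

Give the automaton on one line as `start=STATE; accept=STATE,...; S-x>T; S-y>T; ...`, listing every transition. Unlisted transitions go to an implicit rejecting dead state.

start=A; accept=F,G; A-p>B; A-q>B; B-p>C; B-q>C; C-p>D; C-q>D; D-p>E; D-q>E; E-p>F; E-q>F; F-p>G; F-q>G; G-p>G; G-q>G

We only need to distinguish lengths 0, 1, …, 5, and '>5'. Chain A → B → C → D → E → F → G on every symbol, with G looping. Accepting states: {F, G}.
       p  q 
>  A   B  B 
   B   C  C 
   C   D  D 
   D   E  E 
   E   F  F 
 * F   G  G 
 * G   G  G 
(> = start, * = accepting)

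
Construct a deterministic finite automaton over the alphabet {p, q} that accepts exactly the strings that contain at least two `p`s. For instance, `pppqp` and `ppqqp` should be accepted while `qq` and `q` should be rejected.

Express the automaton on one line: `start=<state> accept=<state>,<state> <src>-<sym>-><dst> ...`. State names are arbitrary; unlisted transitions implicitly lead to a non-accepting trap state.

start=A accept=C,D A-p->B A-q->A B-p->C B-q->B C-p->D C-q->C D-p->D D-q->D

Count `p`s, saturating at 3: states A through C mean 0 through 2 `p`s seen; D means more than 2. Each `p` increments (capped at D); other symbols loop. Accept from {C, D}.
       p  q 
>  A   B  A 
   B   C  B 
 * C   D  C 
 * D   D  D 
(> = start, * = accepting)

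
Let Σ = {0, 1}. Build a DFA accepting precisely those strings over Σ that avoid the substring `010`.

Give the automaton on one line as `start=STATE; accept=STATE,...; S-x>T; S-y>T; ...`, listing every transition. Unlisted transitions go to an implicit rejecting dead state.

start=A; accept=A,B,C; A-0>B; A-1>A; B-0>B; B-1>C; C-0>D; C-1>A; D-0>D; D-1>D

This is the complement of 'contains `010`'. Use the same substring-matching states — A through D holding how much of `010` has just been matched — but flip the accepting set: everything except the trap D accepts.
       0  1 
>* A   B  A 
 * B   B  C 
 * C   D  A 
   D   D  D 
(> = start, * = accepting)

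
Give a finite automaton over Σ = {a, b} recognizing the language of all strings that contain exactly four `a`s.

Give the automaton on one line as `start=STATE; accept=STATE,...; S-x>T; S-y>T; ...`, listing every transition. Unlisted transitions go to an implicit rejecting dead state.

start=q0; accept=q4; q0-a>q1; q0-b>q0; q1-a>q2; q1-b>q1; q2-a>q3; q2-b>q2; q3-a>q4; q3-b>q3; q4-a>q5; q4-b>q4; q5-a>q5; q5-b>q5

Only the number of `a`s matters, and only up to 5. Make a chain q0 → q1 → q2 → q3 → q4 → q5 advanced by each `a` (with q5 absorbing); every other symbol self-loops. The accepting set is {q4}.
        a   b  
>  q0   q1  q0 
   q1   q2  q1 
   q2   q3  q2 
   q3   q4  q3 
 * q4   q5  q4 
   q5   q5  q5 
(> = start, * = accepting)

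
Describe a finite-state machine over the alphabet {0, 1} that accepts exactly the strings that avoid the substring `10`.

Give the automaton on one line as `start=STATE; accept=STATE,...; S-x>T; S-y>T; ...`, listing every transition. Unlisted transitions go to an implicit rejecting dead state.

This is the complement of 'contains `10`'. Use the same substring-matching states — S0 through S2 holding how much of `10` has just been matched — but flip the accepting set: everything except the trap S2 accepts.
        0   1  
>* S0   S0  S1 
 * S1   S2  S1 
   S2   S2  S2 
(> = start, * = accepting)

start=S0; accept=S0,S1; S0-0>S0; S0-1>S1; S1-0>S2; S1-1>S1; S2-0>S2; S2-1>S2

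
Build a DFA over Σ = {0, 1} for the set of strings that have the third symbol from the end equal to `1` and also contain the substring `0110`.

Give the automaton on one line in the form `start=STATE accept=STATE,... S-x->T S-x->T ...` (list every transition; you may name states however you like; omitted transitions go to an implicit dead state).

start=S0 accept=S15,S16,S17,S22 S0-0->S1 S0-1->S2 S1-0->S3 S1-1->S4 S2-0->S5 S2-1->S6 S3-0->S7 S3-1->S8 S4-0->S9 S4-1->S10 S5-0->S11 S5-1->S12 S6-0->S13 S6-1->S14 S7-0->S7 S7-1->S8 S8-0->S9 S8-1->S10 S9-0->S11 S9-1->S12 S10-0->S15 S10-1->S14 S11-0->S7 S11-1->S8 S12-0->S9 S12-1->S10 S13-0->S11 S13-1->S12 S14-0->S13 S14-1->S14 S15-0->S16 S15-1->S17 S16-0->S18 S16-1->S19 S17-0->S20 S17-1->S21 S18-0->S18 S18-1->S19 S19-0->S20 S19-1->S21 S20-0->S16 S20-1->S17 S21-0->S15 S21-1->S22 S22-0->S15 S22-1->S22

Build one automaton per condition and run them in lockstep. The first has 15 states tracking the last 3 symbols read; the second has 5 states tracking whether and how much of `0110` has been seen. A product state is a pair (one from each), accepting exactly when both do.
          0    1  
>  S0     S1   S2 
   S1     S3   S4 
   S2     S5   S6 
   S3     S7   S8 
   S4     S9  S10 
   S5    S11  S12 
   S6    S13  S14 
   S7     S7   S8 
   S8     S9  S10 
   S9    S11  S12 
   S10   S15  S14 
   S11    S7   S8 
   S12    S9  S10 
   S13   S11  S12 
   S14   S13  S14 
 * S15   S16  S17 
 * S16   S18  S19 
 * S17   S20  S21 
   S18   S18  S19 
   S19   S20  S21 
   S20   S16  S17 
   S21   S15  S22 
 * S22   S15  S22 
(> = start, * = accepting)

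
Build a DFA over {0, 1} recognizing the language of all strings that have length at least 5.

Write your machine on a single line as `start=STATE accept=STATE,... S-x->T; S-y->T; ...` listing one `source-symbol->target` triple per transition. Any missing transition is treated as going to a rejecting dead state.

start=S0; accept=S5,S6; S0-0->S1; S0-1->S1; S1-0->S2; S1-1->S2; S2-0->S3; S2-1->S3; S3-0->S4; S3-1->S4; S4-0->S5; S4-1->S5; S5-0->S6; S5-1->S6; S6-0->S6; S6-1->S6

We only need to distinguish lengths 0, 1, …, 5, and '>5'. Chain S0 → S1 → S2 → S3 → S4 → S5 → S6 on every symbol, with S6 looping. Accepting states: {S5, S6}.
A 7-state machine:
        0   1  
>  S0   S1  S1 
   S1   S2  S2 
   S2   S3  S3 
   S3   S4  S4 
   S4   S5  S5 
 * S5   S6  S6 
 * S6   S6  S6 
(> = start, * = accepting)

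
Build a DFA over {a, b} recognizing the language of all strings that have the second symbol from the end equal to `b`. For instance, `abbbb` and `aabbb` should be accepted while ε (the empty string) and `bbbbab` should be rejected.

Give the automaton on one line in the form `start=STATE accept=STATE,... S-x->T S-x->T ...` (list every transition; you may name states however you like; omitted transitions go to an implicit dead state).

A DFA must remember the last 2 symbols (since which symbol is second-to-last isn't known until the input ends). Use one state per possible window of the last ≤2 symbols; accept from those whose window starts with `b`.
A 7-state machine:
        a   b  
>  q0   q1  q2 
   q1   q3  q4 
   q2   q5  q6 
   q3   q3  q4 
   q4   q5  q6 
 * q5   q3  q4 
 * q6   q5  q6 
(> = start, * = accepting)

start=q0 accept=q5,q6 q0-a->q1 q0-b->q2 q1-a->q3 q1-b->q4 q2-a->q5 q2-b->q6 q3-a->q3 q3-b->q4 q4-a->q5 q4-b->q6 q5-a->q3 q5-b->q4 q6-a->q5 q6-b->q6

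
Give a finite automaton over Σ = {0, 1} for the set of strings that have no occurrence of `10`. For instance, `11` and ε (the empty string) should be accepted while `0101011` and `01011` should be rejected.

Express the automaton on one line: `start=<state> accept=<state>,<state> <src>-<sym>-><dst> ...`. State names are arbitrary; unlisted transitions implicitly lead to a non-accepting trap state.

Track partial matches of the forbidden pattern `10`. State s2 is a dead state reached once `10` has occurred; every other state accepts. s0 means no part of `10` is currently matched.
A 3-state machine:
        0   1  
>* s0   s0  s1 
 * s1   s2  s1 
   s2   s2  s2 
(> = start, * = accepting)

start=s0 accept=s0,s1 s0-0->s0 s0-1->s1 s1-0->s2 s1-1->s1 s2-0->s2 s2-1->s2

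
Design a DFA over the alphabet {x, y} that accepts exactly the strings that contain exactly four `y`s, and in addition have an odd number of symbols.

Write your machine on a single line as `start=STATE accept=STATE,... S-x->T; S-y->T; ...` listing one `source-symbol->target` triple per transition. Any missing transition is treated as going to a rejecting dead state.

Run two small machines in parallel and take their product. One (6 states) tracks the count of `y`s, saturating at 5; the other (2 states) tracks the input length modulo 2. Each combined state is a pair, one component from each; accept when both components accept. After merging equivalent states the machine shrinks.
An 11-state machine:
          x    y  
>  S0     S1   S2 
   S1     S0   S3 
   S2     S3   S4 
   S3     S2   S5 
   S4     S5   S6 
   S5     S4   S7 
   S6     S7   S8 
   S7     S6   S9 
   S8     S9  S10 
 * S9     S8  S10 
   S10   S10  S10 
(> = start, * = accepting)

start=S0; accept=S9; S0-x->S1; S0-y->S2; S1-x->S0; S1-y->S3; S2-x->S3; S2-y->S4; S3-x->S2; S3-y->S5; S4-x->S5; S4-y->S6; S5-x->S4; S5-y->S7; S6-x->S7; S6-y->S8; S7-x->S6; S7-y->S9; S8-x->S9; S8-y->S10; S9-x->S8; S9-y->S10; S10-x->S10; S10-y->S10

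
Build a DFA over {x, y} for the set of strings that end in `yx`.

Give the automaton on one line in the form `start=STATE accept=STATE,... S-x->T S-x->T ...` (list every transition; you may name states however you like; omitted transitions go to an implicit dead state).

Let each state record the length of the longest suffix of the input read so far that is also a prefix of `yx`. q1 means the last symbol is `y`; q2 means the last 2 symbols are `yx`. Accept only at q2, where the string currently ends in `yx`.
3 states suffice.
        x   y  
>  q0   q0  q1 
   q1   q2  q1 
 * q2   q0  q1 
(> = start, * = accepting)

start=q0 accept=q2 q0-x->q0 q0-y->q1 q1-x->q2 q1-y->q1 q2-x->q0 q2-y->q1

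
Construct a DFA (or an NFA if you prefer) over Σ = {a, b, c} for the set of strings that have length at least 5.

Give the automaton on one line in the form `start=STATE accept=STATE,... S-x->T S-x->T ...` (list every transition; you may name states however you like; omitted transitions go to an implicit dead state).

start=s0 accept=s5,s6 s0-a->s1 s0-b->s1 s0-c->s1 s1-a->s2 s1-b->s2 s1-c->s2 s2-a->s3 s2-b->s3 s2-c->s3 s3-a->s4 s3-b->s4 s3-c->s4 s4-a->s5 s4-b->s5 s4-c->s5 s5-a->s6 s5-b->s6 s5-c->s6 s6-a->s6 s6-b->s6 s6-c->s6

We only need to distinguish lengths 0, 1, …, 5, and '>5'. Chain s0 → s1 → s2 → s3 → s4 → s5 → s6 on every symbol, with s6 looping. Accepting states: {s5, s6}.
        a   b   c  
>  s0   s1  s1  s1 
   s1   s2  s2  s2 
   s2   s3  s3  s3 
   s3   s4  s4  s4 
   s4   s5  s5  s5 
 * s5   s6  s6  s6 
 * s6   s6  s6  s6 
(> = start, * = accepting)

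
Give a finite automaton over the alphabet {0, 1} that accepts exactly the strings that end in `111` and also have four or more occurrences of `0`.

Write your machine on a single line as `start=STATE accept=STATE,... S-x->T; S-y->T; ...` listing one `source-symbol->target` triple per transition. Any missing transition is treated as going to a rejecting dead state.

start=q0; accept=q7; q0-0->q1; q0-1->q0; q1-0->q2; q1-1->q1; q2-0->q3; q2-1->q2; q3-0->q4; q3-1->q3; q4-0->q4; q4-1->q5; q5-0->q4; q5-1->q6; q6-0->q4; q6-1->q7; q7-0->q4; q7-1->q7

Run two small machines in parallel and take their product. One (4 states) tracks how much of the suffix `111` has currently been matched; the other (6 states) tracks the count of `0`s, saturating at 5. Each combined state is a pair, one component from each; accept when both components accept. Equivalent product states are then merged.
        0   1  
>  q0   q1  q0 
   q1   q2  q1 
   q2   q3  q2 
   q3   q4  q3 
   q4   q4  q5 
   q5   q4  q6 
   q6   q4  q7 
 * q7   q4  q7 
(> = start, * = accepting)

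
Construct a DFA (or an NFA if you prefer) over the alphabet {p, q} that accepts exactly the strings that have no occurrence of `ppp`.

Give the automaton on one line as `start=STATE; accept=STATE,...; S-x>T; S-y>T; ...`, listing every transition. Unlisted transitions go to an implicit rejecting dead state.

Track partial matches of the forbidden pattern `ppp`. State S3 is a dead state reached once `ppp` has occurred; every other state accepts. S0 means no part of `ppp` is currently matched.
4 states suffice.
        p   q  
>* S0   S1  S0 
 * S1   S2  S0 
 * S2   S3  S0 
   S3   S3  S3 
(> = start, * = accepting)

start=S0; accept=S0,S1,S2; S0-p>S1; S0-q>S0; S1-p>S2; S1-q>S0; S2-p>S3; S2-q>S0; S3-p>S3; S3-q>S3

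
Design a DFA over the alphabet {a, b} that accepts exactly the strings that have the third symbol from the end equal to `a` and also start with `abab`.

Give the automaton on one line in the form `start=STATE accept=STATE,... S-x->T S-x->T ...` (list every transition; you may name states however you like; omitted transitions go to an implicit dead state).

start=q0 accept=q6,q7,q11,q12 q0-a->q1 q0-b->q2 q1-a->q2 q1-b->q3 q2-a->q2 q2-b->q2 q3-a->q4 q3-b->q2 q4-a->q2 q4-b->q5 q5-a->q6 q5-b->q7 q6-a->q8 q6-b->q5 q7-a->q9 q7-b->q10 q8-a->q11 q8-b->q12 q9-a->q8 q9-b->q5 q10-a->q9 q10-b->q10 q11-a->q11 q11-b->q12 q12-a->q6 q12-b->q7

Build one automaton per condition and run them in lockstep. The first has 15 states tracking the last 3 symbols read; the second has 6 states tracking whether the input so far still matches the prefix `abab`. A product state is a pair (one from each), accepting exactly when both do. Equivalent product states are then merged.
With 13 states:
          a    b  
>  q0     q1   q2 
   q1     q2   q3 
   q2     q2   q2 
   q3     q4   q2 
   q4     q2   q5 
   q5     q6   q7 
 * q6     q8   q5 
 * q7     q9  q10 
   q8    q11  q12 
   q9     q8   q5 
   q10    q9  q10 
 * q11   q11  q12 
 * q12    q6   q7 
(> = start, * = accepting)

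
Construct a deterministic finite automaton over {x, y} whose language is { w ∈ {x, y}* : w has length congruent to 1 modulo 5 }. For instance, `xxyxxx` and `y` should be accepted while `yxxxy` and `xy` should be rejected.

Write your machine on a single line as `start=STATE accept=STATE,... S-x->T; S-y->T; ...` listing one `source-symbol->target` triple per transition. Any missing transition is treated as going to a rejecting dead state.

start=A; accept=B; A-x->B; A-y->B; B-x->C; B-y->C; C-x->D; C-y->D; D-x->E; D-y->E; E-x->A; E-y->A

Count input length modulo 5: every symbol advances one step around the cycle A → B → C → D → E → A. Accept at B.
       x  y 
>  A   B  B 
 * B   C  C 
   C   D  D 
   D   E  E 
   E   A  A 
(> = start, * = accepting)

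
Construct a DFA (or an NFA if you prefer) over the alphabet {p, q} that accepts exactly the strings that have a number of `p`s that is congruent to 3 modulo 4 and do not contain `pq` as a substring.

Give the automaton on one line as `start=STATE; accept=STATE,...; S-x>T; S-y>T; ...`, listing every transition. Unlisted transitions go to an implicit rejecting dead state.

Handle the two conditions separately and then intersect. One (4 states) tracks the count of `p`s modulo 4; the other (3 states) tracks partial matches of the forbidden pattern `pq`. Each combined state is a pair, one component from each; accept when both components accept.
9 states suffice.
        p   q  
>  s0   s1  s0 
   s1   s2  s3 
   s2   s4  s5 
   s3   s5  s3 
 * s4   s6  s7 
   s5   s7  s5 
   s6   s1  s8 
   s7   s8  s7 
   s8   s3  s8 
(> = start, * = accepting)

start=s0; accept=s4; s0-p>s1; s0-q>s0; s1-p>s2; s1-q>s3; s2-p>s4; s2-q>s5; s3-p>s5; s3-q>s3; s4-p>s6; s4-q>s7; s5-p>s7; s5-q>s5; s6-p>s1; s6-q>s8; s7-p>s8; s7-q>s7; s8-p>s3; s8-q>s8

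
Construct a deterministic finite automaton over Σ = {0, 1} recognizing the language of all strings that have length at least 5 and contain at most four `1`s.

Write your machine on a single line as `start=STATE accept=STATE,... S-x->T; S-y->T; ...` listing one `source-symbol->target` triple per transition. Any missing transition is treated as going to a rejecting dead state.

start=S0; accept=S15,S16,S17,S18,S19; S0-0->S1; S0-1->S2; S1-0->S3; S1-1->S4; S2-0->S4; S2-1->S5; S3-0->S6; S3-1->S7; S4-0->S7; S4-1->S8; S5-0->S8; S5-1->S9; S6-0->S10; S6-1->S11; S7-0->S11; S7-1->S12; S8-0->S12; S8-1->S13; S9-0->S13; S9-1->S14; S10-0->S15; S10-1->S16; S11-0->S16; S11-1->S17; S12-0->S17; S12-1->S18; S13-0->S18; S13-1->S19; S14-0->S19; S14-1->S20; S15-0->S15; S15-1->S16; S16-0->S16; S16-1->S17; S17-0->S17; S17-1->S18; S18-0->S18; S18-1->S19; S19-0->S19; S19-1->S20; S20-0->S20; S20-1->S20

Handle the two conditions separately and then intersect. One (7 states) tracks the input length, saturating at 6; the other (6 states) tracks the count of `1`s, saturating at 5. Each combined state is a pair, one component from each; accept when both components accept. Equivalent product states are then merged.
21 states suffice.
          0    1  
>  S0     S1   S2 
   S1     S3   S4 
   S2     S4   S5 
   S3     S6   S7 
   S4     S7   S8 
   S5     S8   S9 
   S6    S10  S11 
   S7    S11  S12 
   S8    S12  S13 
   S9    S13  S14 
   S10   S15  S16 
   S11   S16  S17 
   S12   S17  S18 
   S13   S18  S19 
   S14   S19  S20 
 * S15   S15  S16 
 * S16   S16  S17 
 * S17   S17  S18 
 * S18   S18  S19 
 * S19   S19  S20 
   S20   S20  S20 
(> = start, * = accepting)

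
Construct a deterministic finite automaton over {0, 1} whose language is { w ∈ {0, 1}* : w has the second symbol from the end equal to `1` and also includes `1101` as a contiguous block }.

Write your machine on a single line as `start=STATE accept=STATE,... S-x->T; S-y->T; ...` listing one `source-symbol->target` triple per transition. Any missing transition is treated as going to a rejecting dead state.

start=A; accept=F,G; A-0->A; A-1->B; B-0->A; B-1->C; C-0->D; C-1->C; D-0->A; D-1->E; E-0->F; E-1->G; F-0->H; F-1->E; G-0->F; G-1->G; H-0->H; H-1->E

Build one automaton per condition and run them in lockstep. One (7 states) tracks the last 2 symbols read; the other (5 states) tracks whether and how much of `1101` has been seen. Each combined state is a pair, one component from each; accept when both components accept. Minimizing collapses redundant product states.
With 8 states:
       0  1 
>  A   A  B 
   B   A  C 
   C   D  C 
   D   A  E 
   E   F  G 
 * F   H  E 
 * G   F  G 
   H   H  E 
(> = start, * = accepting)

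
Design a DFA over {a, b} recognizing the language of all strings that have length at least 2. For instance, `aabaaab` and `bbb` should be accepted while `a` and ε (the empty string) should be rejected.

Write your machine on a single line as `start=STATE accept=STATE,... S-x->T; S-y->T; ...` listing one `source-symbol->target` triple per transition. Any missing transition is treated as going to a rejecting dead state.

We only need to distinguish lengths 0, 1, …, 2, and '>2'. Chain q0 → q1 → q2 → q3 on every symbol, with q3 looping. Accepting states: {q2, q3}.
A 4-state machine:
        a   b  
>  q0   q1  q1 
   q1   q2  q2 
 * q2   q3  q3 
 * q3   q3  q3 
(> = start, * = accepting)

start=q0; accept=q2,q3; q0-a->q1; q0-b->q1; q1-a->q2; q1-b->q2; q2-a->q3; q2-b->q3; q3-a->q3; q3-b->q3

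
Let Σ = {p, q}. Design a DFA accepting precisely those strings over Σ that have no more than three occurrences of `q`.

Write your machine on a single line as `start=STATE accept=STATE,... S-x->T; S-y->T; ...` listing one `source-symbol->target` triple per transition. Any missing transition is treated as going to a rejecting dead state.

start=A; accept=A,B,C,D; A-p->A; A-q->B; B-p->B; B-q->C; C-p->C; C-q->D; D-p->D; D-q->E; E-p->E; E-q->E

Only the number of `q`s matters, and only up to 4. Make a chain A → B → C → D → E advanced by each `q` (with E absorbing); every other symbol self-loops. The accepting set is {A, B, C, D}.
5 states suffice.
       p  q 
>* A   A  B 
 * B   B  C 
 * C   C  D 
 * D   D  E 
   E   E  E 
(> = start, * = accepting)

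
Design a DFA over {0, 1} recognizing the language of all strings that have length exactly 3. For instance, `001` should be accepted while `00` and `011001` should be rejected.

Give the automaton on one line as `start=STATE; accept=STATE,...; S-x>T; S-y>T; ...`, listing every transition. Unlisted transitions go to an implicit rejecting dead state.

start=q0; accept=q3; q0-0>q1; q0-1>q1; q1-0>q2; q1-1>q2; q2-0>q3; q2-1>q3; q3-0>q4; q3-1>q4; q4-0>q4; q4-1>q4

We only need to distinguish lengths 0, 1, …, 3, and '>3'. Chain q0 → q1 → q2 → q3 → q4 on every symbol, with q4 looping. Accepting states: {q3}.
5 states suffice.
        0   1  
>  q0   q1  q1 
   q1   q2  q2 
   q2   q3  q3 
 * q3   q4  q4 
   q4   q4  q4 
(> = start, * = accepting)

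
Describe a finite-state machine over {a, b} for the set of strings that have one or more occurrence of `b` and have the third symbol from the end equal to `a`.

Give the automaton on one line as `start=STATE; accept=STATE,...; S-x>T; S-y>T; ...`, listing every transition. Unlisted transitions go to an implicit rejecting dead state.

start=q0; accept=q6,q7,q8,q10; q0-a>q1; q0-b>q2; q1-a>q3; q1-b>q4; q2-a>q5; q2-b>q2; q3-a>q3; q3-b>q6; q4-a>q7; q4-b>q8; q5-a>q9; q5-b>q4; q6-a>q7; q6-b>q8; q7-a>q9; q7-b>q4; q8-a>q5; q8-b>q2; q9-a>q10; q9-b>q6; q10-a>q10; q10-b>q6

Build one automaton per condition and run them in lockstep. The first has 3 states tracking the count of `b`s, saturating at 2; the second has 15 states tracking the last 3 symbols read. A product state is a pair (one from each), accepting exactly when both do. Equivalent product states are then merged.
With 11 states:
          a    b  
>  q0     q1   q2 
   q1     q3   q4 
   q2     q5   q2 
   q3     q3   q6 
   q4     q7   q8 
   q5     q9   q4 
 * q6     q7   q8 
 * q7     q9   q4 
 * q8     q5   q2 
   q9    q10   q6 
 * q10   q10   q6 
(> = start, * = accepting)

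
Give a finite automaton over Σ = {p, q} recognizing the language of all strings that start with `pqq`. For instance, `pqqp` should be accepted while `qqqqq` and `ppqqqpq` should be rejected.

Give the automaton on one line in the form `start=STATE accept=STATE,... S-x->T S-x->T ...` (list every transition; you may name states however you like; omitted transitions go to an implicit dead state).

Walk along `pqq` while the input agrees: from S0 take `p` to S1, and so on. Any deviation drops to the rejecting sink S4. Once S3 is reached the prefix is confirmed and every continuation is accepted.
A 5-state machine:
        p   q  
>  S0   S1  S4 
   S1   S4  S2 
   S2   S4  S3 
 * S3   S3  S3 
   S4   S4  S4 
(> = start, * = accepting)

start=S0 accept=S3 S0-p->S1 S0-q->S4 S1-p->S4 S1-q->S2 S2-p->S4 S2-q->S3 S3-p->S3 S3-q->S3 S4-p->S4 S4-q->S4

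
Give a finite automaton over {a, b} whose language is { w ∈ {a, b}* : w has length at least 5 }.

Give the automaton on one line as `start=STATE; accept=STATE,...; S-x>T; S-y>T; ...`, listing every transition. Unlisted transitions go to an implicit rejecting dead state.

start=s0; accept=s5,s6; s0-a>s1; s0-b>s1; s1-a>s2; s1-b>s2; s2-a>s3; s2-b>s3; s3-a>s4; s3-b>s4; s4-a>s5; s4-b>s5; s5-a>s6; s5-b>s6; s6-a>s6; s6-b>s6

Count input length up to 6: every symbol moves from s0 toward s6, which means 'more than 5' and absorbs. Accept from {s5, s6}.
With 7 states:
        a   b  
>  s0   s1  s1 
   s1   s2  s2 
   s2   s3  s3 
   s3   s4  s4 
   s4   s5  s5 
 * s5   s6  s6 
 * s6   s6  s6 
(> = start, * = accepting)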